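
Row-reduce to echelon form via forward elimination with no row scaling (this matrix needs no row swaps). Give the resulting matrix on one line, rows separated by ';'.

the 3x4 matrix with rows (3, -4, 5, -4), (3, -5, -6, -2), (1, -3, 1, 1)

Forward elimination:
R2 <- R2 - (1)*R1:  [   0   -1  -11    2 ]
R3 <- R3 - (1/3)*R1:  [    0  -5/3  -2/3   7/3 ]
R3 <- R3 - (5/3)*R2:  [    0     0  53/3    -1 ]
Row echelon form:
[ 3  -4     5  -4 ]
[ 0  -1   -11   2 ]
[ 0   0  53/3  -1 ]

REF = [3 -4 5 -4; 0 -1 -11 2; 0 0 53/3 -1]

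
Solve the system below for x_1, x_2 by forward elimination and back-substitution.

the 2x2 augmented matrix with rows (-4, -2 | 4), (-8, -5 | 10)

(0, -2)

Forward elimination on [A|b]:
R2 <- R2 - (2)*R1:  [  0  -1   2 ]
Row echelon form:
[ -4  -2  |  4 ]
[  0  -1  |  2 ]
Back-substitution:
x_2 = (2) / -1 = -2
x_1 = (4 - (-2)*(-2)) / -4 = 0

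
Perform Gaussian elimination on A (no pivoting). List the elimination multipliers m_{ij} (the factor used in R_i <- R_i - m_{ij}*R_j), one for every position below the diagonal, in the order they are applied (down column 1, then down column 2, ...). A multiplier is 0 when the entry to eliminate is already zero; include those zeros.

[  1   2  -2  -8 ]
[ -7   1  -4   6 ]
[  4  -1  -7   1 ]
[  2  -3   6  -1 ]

multipliers: -7, 4, 2, -3/5, -7/15, -8/49

Forward elimination:
R2 <- R2 - (-7)*R1:  [   0   15  -18  -50 ]
R3 <- R3 - (4)*R1:  [  0  -9   1  33 ]
R4 <- R4 - (2)*R1:  [  0  -7  10  15 ]
R3 <- R3 - (-3/5)*R2:  [     0      0  -49/5      3 ]
R4 <- R4 - (-7/15)*R2:  [     0      0    8/5  -25/3 ]
R4 <- R4 - (-8/49)*R3:  [         0          0          0  -1153/147 ]
Multipliers (in order of application): m_{21} = -7, m_{31} = 4, m_{41} = 2, m_{32} = -3/5, m_{42} = -7/15, m_{43} = -8/49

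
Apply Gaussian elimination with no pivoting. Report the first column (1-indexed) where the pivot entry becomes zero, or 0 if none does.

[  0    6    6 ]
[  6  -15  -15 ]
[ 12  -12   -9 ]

first zero-pivot column = 1

Naive forward elimination:
Pivot entry (1,1) is zero but row 2 has 6 in column 1 -> naive elimination stops; a row interchange (e.g. R1 <-> R2) would be required here.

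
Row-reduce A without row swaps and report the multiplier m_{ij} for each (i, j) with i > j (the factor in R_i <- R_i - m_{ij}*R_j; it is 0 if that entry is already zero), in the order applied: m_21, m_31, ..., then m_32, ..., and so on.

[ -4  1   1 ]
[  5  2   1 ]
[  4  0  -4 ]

multipliers: -5/4, -1, 4/13

Forward elimination:
R2 <- R2 - (-5/4)*R1:  [    0  13/4   9/4 ]
R3 <- R3 - (-1)*R1:  [  0   1  -3 ]
R3 <- R3 - (4/13)*R2:  [      0       0  -48/13 ]
Multipliers (in order of application): m_{21} = -5/4, m_{31} = -1, m_{32} = 4/13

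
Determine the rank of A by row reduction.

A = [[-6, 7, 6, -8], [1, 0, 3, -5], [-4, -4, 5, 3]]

Row reduction:
R2 <- R2 - (-1/6)*R1:  [     0    7/6      4  -19/3 ]
R3 <- R3 - (2/3)*R1:  [     0  -26/3      1   25/3 ]
R3 <- R3 - (-52/7)*R2:  [      0       0   215/7  -271/7 ]
Row echelon form:
[ -6    7      6      -8 ]
[  0  7/6      4   -19/3 ]
[  0    0  215/7  -271/7 ]
Nonzero rows / pivot columns: 3

rank(A) = 3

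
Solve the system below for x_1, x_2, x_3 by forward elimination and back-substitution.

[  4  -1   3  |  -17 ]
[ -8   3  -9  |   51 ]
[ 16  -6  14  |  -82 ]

(0, 2, -5)

Forward elimination on [A|b]:
R2 <- R2 - (-2)*R1:  [  0   1  -3  17 ]
R3 <- R3 - (4)*R1:  [   0   -2    2  -14 ]
R3 <- R3 - (-2)*R2:  [  0   0  -4  20 ]
Row echelon form:
[ 4  -1   3  |  -17 ]
[ 0   1  -3  |   17 ]
[ 0   0  -4  |   20 ]
Back-substitution:
x_3 = (20) / -4 = -5
x_2 = (17 - (-3)*(-5)) / 1 = 2
x_1 = (-17 - (-1)*(2) - (3)*(-5)) / 4 = 0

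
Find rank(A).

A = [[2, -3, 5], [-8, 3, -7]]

rank(A) = 2

Row reduction:
R2 <- R2 - (-4)*R1:  [  0  -9  13 ]
Row echelon form:
[ 2  -3   5 ]
[ 0  -9  13 ]
Nonzero rows / pivot columns: 2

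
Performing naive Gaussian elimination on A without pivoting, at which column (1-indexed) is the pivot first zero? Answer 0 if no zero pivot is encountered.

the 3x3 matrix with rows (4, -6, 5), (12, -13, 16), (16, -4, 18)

Naive forward elimination:
R2 <- R2 - (3)*R1:  [ 0  5  1 ]
R3 <- R3 - (4)*R1:  [  0  20  -2 ]
R3 <- R3 - (4)*R2:  [  0   0  -6 ]
All pivots nonzero; naive elimination completes without hitting a zero pivot.

first zero-pivot column = 0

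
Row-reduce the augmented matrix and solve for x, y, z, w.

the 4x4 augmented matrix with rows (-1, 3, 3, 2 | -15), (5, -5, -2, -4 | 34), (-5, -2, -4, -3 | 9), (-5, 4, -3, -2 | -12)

(1, -3, 1, -4)

Forward elimination on [A|b]:
R2 <- R2 - (-5)*R1:  [   0   10   13    6  -41 ]
R3 <- R3 - (5)*R1:  [   0  -17  -19  -13   84 ]
R4 <- R4 - (5)*R1:  [   0  -11  -18  -12   63 ]
R3 <- R3 - (-17/10)*R2:  [      0       0   31/10   -14/5  143/10 ]
R4 <- R4 - (-11/10)*R2:  [      0       0  -37/10   -27/5  179/10 ]
R4 <- R4 - (-37/31)*R3:  [       0        0        0  -271/31  1084/31 ]
Row echelon form:
[ -1   3      3        2  |      -15 ]
[  0  10     13        6  |      -41 ]
[  0   0  31/10    -14/5  |   143/10 ]
[  0   0      0  -271/31  |  1084/31 ]
Back-substitution:
w = (1084/31) / (-271/31) = -4
z = (143/10 - (-14/5)*(-4)) / (31/10) = 1
y = (-41 - (13)*(1) - (6)*(-4)) / 10 = -3
x = (-15 - (3)*(-3) - (3)*(1) - (2)*(-4)) / -1 = 1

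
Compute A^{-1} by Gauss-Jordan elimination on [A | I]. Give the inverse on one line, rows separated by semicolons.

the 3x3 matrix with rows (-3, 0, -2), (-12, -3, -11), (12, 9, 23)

Gauss-Jordan on [A | I]:
R1 <- (1/-3)*R1:  [    1     0   2/3  |  -1/3     0     0 ]
R2 <- R2 - (-12)*R1:  [  0  -3  -3  |  -4   1   0 ]
R3 <- R3 - (12)*R1:  [  0   9  15  |   4   0   1 ]
R2 <- (1/-3)*R2:  [    0     1     1  |   4/3  -1/3     0 ]
R3 <- R3 - (9)*R2:  [  0   0   6  |  -8   3   1 ]
R3 <- (1/6)*R3:  [    0     0     1  |  -4/3   1/2   1/6 ]
R1 <- R1 - (2/3)*R3:  [    1     0     0  |   5/9  -1/3  -1/9 ]
R2 <- R2 - (1)*R3:  [    0     1     0  |   8/3  -5/6  -1/6 ]
Right block of [I | A^{-1}] is the inverse:
[  5/9  -1/3  -1/9 ]
[  8/3  -5/6  -1/6 ]
[ -4/3   1/2   1/6 ]

inverse = [5/9 -1/3 -1/9; 8/3 -5/6 -1/6; -4/3 1/2 1/6]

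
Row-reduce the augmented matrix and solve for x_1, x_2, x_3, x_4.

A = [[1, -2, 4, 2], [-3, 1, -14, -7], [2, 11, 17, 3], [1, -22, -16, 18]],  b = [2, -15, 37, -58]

(-4, 1, 2, 0)

Forward elimination on [A|b]:
R2 <- R2 - (-3)*R1:  [  0  -5  -2  -1  -9 ]
R3 <- R3 - (2)*R1:  [  0  15   9  -1  33 ]
R4 <- R4 - (1)*R1:  [   0  -20  -20   16  -60 ]
R3 <- R3 - (-3)*R2:  [  0   0   3  -4   6 ]
R4 <- R4 - (4)*R2:  [   0    0  -12   20  -24 ]
R4 <- R4 - (-4)*R3:  [ 0  0  0  4  0 ]
Row echelon form:
[ 1  -2   4   2  |   2 ]
[ 0  -5  -2  -1  |  -9 ]
[ 0   0   3  -4  |   6 ]
[ 0   0   0   4  |   0 ]
Back-substitution:
x_4 = (0) / 4 = 0
x_3 = (6 - (-4)*(0)) / 3 = 2
x_2 = (-9 - (-2)*(2) - (-1)*(0)) / -5 = 1
x_1 = (2 - (-2)*(1) - (4)*(2) - (2)*(0)) / 1 = -4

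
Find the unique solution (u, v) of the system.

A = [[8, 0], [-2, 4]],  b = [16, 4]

(2, 2)

Forward elimination on [A|b]:
R2 <- R2 - (-1/4)*R1:  [ 0  4  8 ]
Row echelon form:
[ 8  0  |  16 ]
[ 0  4  |   8 ]
Back-substitution:
v = (8) / 4 = 2
u = (16) / 8 = 2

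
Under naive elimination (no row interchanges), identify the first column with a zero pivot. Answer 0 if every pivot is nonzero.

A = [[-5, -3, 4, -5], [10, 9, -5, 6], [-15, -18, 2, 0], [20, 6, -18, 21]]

Naive forward elimination:
R2 <- R2 - (-2)*R1:  [  0   3   3  -4 ]
R3 <- R3 - (3)*R1:  [   0   -9  -10   15 ]
R4 <- R4 - (-4)*R1:  [  0  -6  -2   1 ]
R3 <- R3 - (-3)*R2:  [  0   0  -1   3 ]
R4 <- R4 - (-2)*R2:  [  0   0   4  -7 ]
R4 <- R4 - (-4)*R3:  [ 0  0  0  5 ]
All pivots nonzero; naive elimination completes without hitting a zero pivot.

first zero-pivot column = 0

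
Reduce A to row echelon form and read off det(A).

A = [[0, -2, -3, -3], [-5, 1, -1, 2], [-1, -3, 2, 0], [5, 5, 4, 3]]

Forward elimination:
R1 <-> R2   (pivot in column 1 was zero)
[ -5   1  -1   2 ]
[  0  -2  -3  -3 ]
[ -1  -3   2   0 ]
[  5   5   4   3 ]
R3 <- R3 - (1/5)*R1:  [     0  -16/5   11/5   -2/5 ]
R4 <- R4 - (-1)*R1:  [ 0  6  3  5 ]
R3 <- R3 - (8/5)*R2:  [    0     0     7  22/5 ]
R4 <- R4 - (-3)*R2:  [  0   0  -6  -4 ]
R4 <- R4 - (-6/7)*R3:  [     0      0      0  -8/35 ]
Upper-triangular form:
[ -5   1  -1      2 ]
[  0  -2  -3     -3 ]
[  0   0   7   22/5 ]
[  0   0   0  -8/35 ]
det(A) = (-1)^1 * (-5) * (-2) * (7) * (-8/35) = 16  (1 row swap -> sign -1)

det(A) = 16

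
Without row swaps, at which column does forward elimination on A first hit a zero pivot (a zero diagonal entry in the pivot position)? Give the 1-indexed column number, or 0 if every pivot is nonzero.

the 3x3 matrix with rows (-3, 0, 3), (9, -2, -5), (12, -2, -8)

Naive forward elimination:
R2 <- R2 - (-3)*R1:  [  0  -2   4 ]
R3 <- R3 - (-4)*R1:  [  0  -2   4 ]
R3 <- R3 - (1)*R2:  [ 0  0  0 ]
Matrix at this point:
[ -3   0  3 ]
[  0  -2  4 ]
[  0   0  0 ]
Pivot entry (3,3) in the last row is zero and there are no rows below to swap with -> zero pivot in column 3 (A is singular).

first zero-pivot column = 3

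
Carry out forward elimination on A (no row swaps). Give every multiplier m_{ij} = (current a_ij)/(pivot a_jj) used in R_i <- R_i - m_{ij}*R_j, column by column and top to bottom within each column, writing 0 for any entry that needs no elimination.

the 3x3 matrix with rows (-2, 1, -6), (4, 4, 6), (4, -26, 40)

multipliers: -2, -2, -4

Forward elimination:
R2 <- R2 - (-2)*R1:  [  0   6  -6 ]
R3 <- R3 - (-2)*R1:  [   0  -24   28 ]
R3 <- R3 - (-4)*R2:  [ 0  0  4 ]
Multipliers (in order of application): m_{21} = -2, m_{31} = -2, m_{32} = -4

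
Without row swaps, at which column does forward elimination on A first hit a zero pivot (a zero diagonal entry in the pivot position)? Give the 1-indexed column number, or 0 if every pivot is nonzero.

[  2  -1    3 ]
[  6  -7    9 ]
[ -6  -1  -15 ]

first zero-pivot column = 0

Naive forward elimination:
R2 <- R2 - (3)*R1:  [  0  -4   0 ]
R3 <- R3 - (-3)*R1:  [  0  -4  -6 ]
R3 <- R3 - (1)*R2:  [  0   0  -6 ]
All pivots nonzero; naive elimination completes without hitting a zero pivot.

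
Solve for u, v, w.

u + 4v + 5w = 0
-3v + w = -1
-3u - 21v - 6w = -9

(5, 0, -1)

Forward elimination on [A|b]:
R3 <- R3 - (-3)*R1:  [  0  -9   9  -9 ]
R3 <- R3 - (3)*R2:  [  0   0   6  -6 ]
Row echelon form:
[ 1   4  5  |   0 ]
[ 0  -3  1  |  -1 ]
[ 0   0  6  |  -6 ]
Back-substitution:
w = (-6) / 6 = -1
v = (-1 - (1)*(-1)) / -3 = 0
u = (0 - (4)*(0) - (5)*(-1)) / 1 = 5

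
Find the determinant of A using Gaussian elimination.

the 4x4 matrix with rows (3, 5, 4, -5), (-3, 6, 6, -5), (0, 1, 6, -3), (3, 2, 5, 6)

det(A) = 1647

Forward elimination:
R2 <- R2 - (-1)*R1:  [   0   11   10  -10 ]
R4 <- R4 - (1)*R1:  [  0  -3   1  11 ]
R3 <- R3 - (1/11)*R2:  [      0       0   56/11  -23/11 ]
R4 <- R4 - (-3/11)*R2:  [     0      0  41/11  91/11 ]
R4 <- R4 - (41/56)*R3:  [      0       0       0  549/56 ]
Upper-triangular form:
[ 3   5      4      -5 ]
[ 0  11     10     -10 ]
[ 0   0  56/11  -23/11 ]
[ 0   0      0  549/56 ]
det(A) = (-1)^0 * (3) * (11) * (56/11) * (549/56) = 1647  (0 row swaps -> sign +1)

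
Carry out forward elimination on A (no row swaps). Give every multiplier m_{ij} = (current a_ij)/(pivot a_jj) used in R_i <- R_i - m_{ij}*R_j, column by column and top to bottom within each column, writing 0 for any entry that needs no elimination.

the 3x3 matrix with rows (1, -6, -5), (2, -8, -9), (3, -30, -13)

multipliers: 2, 3, -3

Forward elimination:
R2 <- R2 - (2)*R1:  [ 0  4  1 ]
R3 <- R3 - (3)*R1:  [   0  -12    2 ]
R3 <- R3 - (-3)*R2:  [ 0  0  5 ]
Multipliers (in order of application): m_{21} = 2, m_{31} = 3, m_{32} = -3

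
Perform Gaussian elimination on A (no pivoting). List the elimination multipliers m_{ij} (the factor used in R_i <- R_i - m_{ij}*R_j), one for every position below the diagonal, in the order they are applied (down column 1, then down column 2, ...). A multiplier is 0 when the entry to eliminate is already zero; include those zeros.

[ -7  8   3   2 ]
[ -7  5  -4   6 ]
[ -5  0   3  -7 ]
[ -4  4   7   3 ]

Forward elimination:
R2 <- R2 - (1)*R1:  [  0  -3  -7   4 ]
R3 <- R3 - (5/7)*R1:  [     0  -40/7    6/7  -59/7 ]
R4 <- R4 - (4/7)*R1:  [    0  -4/7  37/7  13/7 ]
R3 <- R3 - (40/21)*R2:  [       0        0   298/21  -337/21 ]
R4 <- R4 - (4/21)*R2:  [      0       0  139/21   23/21 ]
R4 <- R4 - (139/298)*R3:  [        0         0         0  2557/298 ]
Multipliers (in order of application): m_{21} = 1, m_{31} = 5/7, m_{41} = 4/7, m_{32} = 40/21, m_{42} = 4/21, m_{43} = 139/298

multipliers: 1, 5/7, 4/7, 40/21, 4/21, 139/298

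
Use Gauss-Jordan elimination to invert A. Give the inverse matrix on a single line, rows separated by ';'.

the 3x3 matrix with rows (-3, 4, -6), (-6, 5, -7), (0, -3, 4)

Gauss-Jordan on [A | I]:
R1 <- (1/-3)*R1:  [    1  -4/3     2  |  -1/3     0     0 ]
R2 <- R2 - (-6)*R1:  [  0  -3   5  |  -2   1   0 ]
R2 <- (1/-3)*R2:  [    0     1  -5/3  |   2/3  -1/3     0 ]
R1 <- R1 - (-4/3)*R2:  [    1     0  -2/9  |   5/9  -4/9     0 ]
R3 <- R3 - (-3)*R2:  [  0   0  -1  |   2  -1   1 ]
R3 <- (1/-1)*R3:  [  0   0   1  |  -2   1  -1 ]
R1 <- R1 - (-2/9)*R3:  [    1     0     0  |   1/9  -2/9  -2/9 ]
R2 <- R2 - (-5/3)*R3:  [    0     1     0  |  -8/3   4/3  -5/3 ]
Right block of [I | A^{-1}] is the inverse:
[  1/9  -2/9  -2/9 ]
[ -8/3   4/3  -5/3 ]
[   -2     1    -1 ]

inverse = [1/9 -2/9 -2/9; -8/3 4/3 -5/3; -2 1 -1]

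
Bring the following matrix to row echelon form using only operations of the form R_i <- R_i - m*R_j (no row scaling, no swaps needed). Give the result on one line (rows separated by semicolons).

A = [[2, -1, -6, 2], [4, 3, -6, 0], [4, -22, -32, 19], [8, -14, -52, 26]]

Forward elimination:
R2 <- R2 - (2)*R1:  [  0   5   6  -4 ]
R3 <- R3 - (2)*R1:  [   0  -20  -20   15 ]
R4 <- R4 - (4)*R1:  [   0  -10  -28   18 ]
R3 <- R3 - (-4)*R2:  [  0   0   4  -1 ]
R4 <- R4 - (-2)*R2:  [   0    0  -16   10 ]
R4 <- R4 - (-4)*R3:  [ 0  0  0  6 ]
Row echelon form:
[ 2  -1  -6   2 ]
[ 0   5   6  -4 ]
[ 0   0   4  -1 ]
[ 0   0   0   6 ]

REF = [2 -1 -6 2; 0 5 6 -4; 0 0 4 -1; 0 0 0 6]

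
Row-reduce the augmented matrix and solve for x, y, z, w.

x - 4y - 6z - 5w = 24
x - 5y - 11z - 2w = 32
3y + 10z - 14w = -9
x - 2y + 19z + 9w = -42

Forward elimination on [A|b]:
R2 <- R2 - (1)*R1:  [  0  -1  -5   3   8 ]
R4 <- R4 - (1)*R1:  [   0    2   25   14  -66 ]
R3 <- R3 - (-3)*R2:  [  0   0  -5  -5  15 ]
R4 <- R4 - (-2)*R2:  [   0    0   15   20  -50 ]
R4 <- R4 - (-3)*R3:  [  0   0   0   5  -5 ]
Row echelon form:
[ 1  -4  -6  -5  |  24 ]
[ 0  -1  -5   3  |   8 ]
[ 0   0  -5  -5  |  15 ]
[ 0   0   0   5  |  -5 ]
Back-substitution:
w = (-5) / 5 = -1
z = (15 - (-5)*(-1)) / -5 = -2
y = (8 - (-5)*(-2) - (3)*(-1)) / -1 = -1
x = (24 - (-4)*(-1) - (-6)*(-2) - (-5)*(-1)) / 1 = 3

(3, -1, -2, -1)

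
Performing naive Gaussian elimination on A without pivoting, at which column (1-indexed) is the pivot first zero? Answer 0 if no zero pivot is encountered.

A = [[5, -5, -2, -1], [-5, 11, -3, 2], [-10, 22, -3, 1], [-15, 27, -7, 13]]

Naive forward elimination:
R2 <- R2 - (-1)*R1:  [  0   6  -5   1 ]
R3 <- R3 - (-2)*R1:  [  0  12  -7  -1 ]
R4 <- R4 - (-3)*R1:  [   0   12  -13   10 ]
R3 <- R3 - (2)*R2:  [  0   0   3  -3 ]
R4 <- R4 - (2)*R2:  [  0   0  -3   8 ]
R4 <- R4 - (-1)*R3:  [ 0  0  0  5 ]
All pivots nonzero; naive elimination completes without hitting a zero pivot.

first zero-pivot column = 0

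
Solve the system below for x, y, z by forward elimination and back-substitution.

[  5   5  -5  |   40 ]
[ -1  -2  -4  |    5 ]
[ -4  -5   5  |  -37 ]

Forward elimination on [A|b]:
R2 <- R2 - (-1/5)*R1:  [  0  -1  -5  13 ]
R3 <- R3 - (-4/5)*R1:  [  0  -1   1  -5 ]
R3 <- R3 - (1)*R2:  [   0    0    6  -18 ]
Row echelon form:
[ 5   5  -5  |   40 ]
[ 0  -1  -5  |   13 ]
[ 0   0   6  |  -18 ]
Back-substitution:
z = (-18) / 6 = -3
y = (13 - (-5)*(-3)) / -1 = 2
x = (40 - (5)*(2) - (-5)*(-3)) / 5 = 3

(3, 2, -3)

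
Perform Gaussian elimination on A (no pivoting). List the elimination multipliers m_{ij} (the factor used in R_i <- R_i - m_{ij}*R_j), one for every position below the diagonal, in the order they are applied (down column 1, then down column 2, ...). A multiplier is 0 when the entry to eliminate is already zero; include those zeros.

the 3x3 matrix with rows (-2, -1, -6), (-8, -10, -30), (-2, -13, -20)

multipliers: 4, 1, 2

Forward elimination:
R2 <- R2 - (4)*R1:  [  0  -6  -6 ]
R3 <- R3 - (1)*R1:  [   0  -12  -14 ]
R3 <- R3 - (2)*R2:  [  0   0  -2 ]
Multipliers (in order of application): m_{21} = 4, m_{31} = 1, m_{32} = 2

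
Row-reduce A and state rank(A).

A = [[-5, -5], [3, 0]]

rank(A) = 2

Row reduction:
R2 <- R2 - (-3/5)*R1:  [  0  -3 ]
Row echelon form:
[ -5  -5 ]
[  0  -3 ]
Nonzero rows / pivot columns: 2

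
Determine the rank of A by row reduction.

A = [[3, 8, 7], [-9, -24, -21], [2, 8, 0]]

Row reduction:
R2 <- R2 - (-3)*R1:  [ 0  0  0 ]
R3 <- R3 - (2/3)*R1:  [     0    8/3  -14/3 ]
R2 <-> R3   (pivot in column 2 was zero)
[ 3    8      7 ]
[ 0  8/3  -14/3 ]
[ 0    0      0 ]
Row echelon form:
[ 3    8      7 ]
[ 0  8/3  -14/3 ]
[ 0    0      0 ]
Nonzero rows / pivot columns: 2

rank(A) = 2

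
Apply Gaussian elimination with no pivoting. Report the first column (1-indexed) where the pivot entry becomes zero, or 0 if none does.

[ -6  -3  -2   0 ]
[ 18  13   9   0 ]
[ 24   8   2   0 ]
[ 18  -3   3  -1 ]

first zero-pivot column = 0

Naive forward elimination:
R2 <- R2 - (-3)*R1:  [ 0  4  3  0 ]
R3 <- R3 - (-4)*R1:  [  0  -4  -6   0 ]
R4 <- R4 - (-3)*R1:  [   0  -12   -3   -1 ]
R3 <- R3 - (-1)*R2:  [  0   0  -3   0 ]
R4 <- R4 - (-3)*R2:  [  0   0   6  -1 ]
R4 <- R4 - (-2)*R3:  [  0   0   0  -1 ]
All pivots nonzero; naive elimination completes without hitting a zero pivot.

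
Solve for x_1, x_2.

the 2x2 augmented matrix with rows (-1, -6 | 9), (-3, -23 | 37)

Forward elimination on [A|b]:
R2 <- R2 - (3)*R1:  [  0  -5  10 ]
Row echelon form:
[ -1  -6  |   9 ]
[  0  -5  |  10 ]
Back-substitution:
x_2 = (10) / -5 = -2
x_1 = (9 - (-6)*(-2)) / -1 = 3

(3, -2)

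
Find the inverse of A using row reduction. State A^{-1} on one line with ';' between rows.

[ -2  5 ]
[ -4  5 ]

Gauss-Jordan on [A | I]:
R1 <- (1/-2)*R1:  [    1  -5/2  |  -1/2     0 ]
R2 <- R2 - (-4)*R1:  [  0  -5  |  -2   1 ]
R2 <- (1/-5)*R2:  [    0     1  |   2/5  -1/5 ]
R1 <- R1 - (-5/2)*R2:  [    1     0  |   1/2  -1/2 ]
Right block of [I | A^{-1}] is the inverse:
[ 1/2  -1/2 ]
[ 2/5  -1/5 ]

inverse = [1/2 -1/2; 2/5 -1/5]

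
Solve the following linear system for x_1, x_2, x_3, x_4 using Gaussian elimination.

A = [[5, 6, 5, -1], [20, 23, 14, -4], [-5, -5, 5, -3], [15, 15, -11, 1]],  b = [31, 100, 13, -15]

(2, 0, 4, -1)

Forward elimination on [A|b]:
R2 <- R2 - (4)*R1:  [   0   -1   -6    0  -24 ]
R3 <- R3 - (-1)*R1:  [  0   1  10  -4  44 ]
R4 <- R4 - (3)*R1:  [    0    -3   -26     4  -108 ]
R3 <- R3 - (-1)*R2:  [  0   0   4  -4  20 ]
R4 <- R4 - (3)*R2:  [   0    0   -8    4  -36 ]
R4 <- R4 - (-2)*R3:  [  0   0   0  -4   4 ]
Row echelon form:
[ 5   6   5  -1  |   31 ]
[ 0  -1  -6   0  |  -24 ]
[ 0   0   4  -4  |   20 ]
[ 0   0   0  -4  |    4 ]
Back-substitution:
x_4 = (4) / -4 = -1
x_3 = (20 - (-4)*(-1)) / 4 = 4
x_2 = (-24 - (-6)*(4)) / -1 = 0
x_1 = (31 - (6)*(0) - (5)*(4) - (-1)*(-1)) / 5 = 2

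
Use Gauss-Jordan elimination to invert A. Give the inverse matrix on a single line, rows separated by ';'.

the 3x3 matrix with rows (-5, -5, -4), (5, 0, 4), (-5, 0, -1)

inverse = [0 -1/15 -4/15; -1/5 -1/5 0; 0 1/3 1/3]

Gauss-Jordan on [A | I]:
R1 <- (1/-5)*R1:  [    1     1   4/5  |  -1/5     0     0 ]
R2 <- R2 - (5)*R1:  [  0  -5   0  |   1   1   0 ]
R3 <- R3 - (-5)*R1:  [  0   5   3  |  -1   0   1 ]
R2 <- (1/-5)*R2:  [    0     1     0  |  -1/5  -1/5     0 ]
R1 <- R1 - (1)*R2:  [   1    0  4/5  |    0  1/5    0 ]
R3 <- R3 - (5)*R2:  [ 0  0  3  |  0  1  1 ]
R3 <- (1/3)*R3:  [   0    0    1  |    0  1/3  1/3 ]
R1 <- R1 - (4/5)*R3:  [     1      0      0  |      0  -1/15  -4/15 ]
Right block of [I | A^{-1}] is the inverse:
[    0  -1/15  -4/15 ]
[ -1/5   -1/5      0 ]
[    0    1/3    1/3 ]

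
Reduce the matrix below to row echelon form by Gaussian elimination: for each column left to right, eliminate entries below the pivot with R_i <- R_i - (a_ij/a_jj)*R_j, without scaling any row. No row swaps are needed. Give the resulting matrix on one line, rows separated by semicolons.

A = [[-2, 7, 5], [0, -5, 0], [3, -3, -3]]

REF = [-2 7 5; 0 -5 0; 0 0 9/2]

Forward elimination:
R3 <- R3 - (-3/2)*R1:  [    0  15/2   9/2 ]
R3 <- R3 - (-3/2)*R2:  [   0    0  9/2 ]
Row echelon form:
[ -2   7    5 ]
[  0  -5    0 ]
[  0   0  9/2 ]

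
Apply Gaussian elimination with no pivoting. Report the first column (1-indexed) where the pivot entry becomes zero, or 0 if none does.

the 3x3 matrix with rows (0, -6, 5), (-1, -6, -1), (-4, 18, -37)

Naive forward elimination:
Pivot entry (1,1) is zero but row 2 has -1 in column 1 -> naive elimination stops; a row interchange (e.g. R1 <-> R2) would be required here.

first zero-pivot column = 1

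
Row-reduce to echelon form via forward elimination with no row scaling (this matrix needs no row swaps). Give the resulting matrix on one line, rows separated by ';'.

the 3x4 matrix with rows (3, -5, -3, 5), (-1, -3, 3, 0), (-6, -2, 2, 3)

REF = [3 -5 -3 5; 0 -14/3 2 5/3; 0 0 -64/7 61/7]

Forward elimination:
R2 <- R2 - (-1/3)*R1:  [     0  -14/3      2    5/3 ]
R3 <- R3 - (-2)*R1:  [   0  -12   -4   13 ]
R3 <- R3 - (18/7)*R2:  [     0      0  -64/7   61/7 ]
Row echelon form:
[ 3     -5     -3     5 ]
[ 0  -14/3      2   5/3 ]
[ 0      0  -64/7  61/7 ]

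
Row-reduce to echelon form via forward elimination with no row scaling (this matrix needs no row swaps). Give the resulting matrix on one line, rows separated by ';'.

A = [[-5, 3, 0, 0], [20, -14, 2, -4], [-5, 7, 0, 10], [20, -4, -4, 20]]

Forward elimination:
R2 <- R2 - (-4)*R1:  [  0  -2   2  -4 ]
R3 <- R3 - (1)*R1:  [  0   4   0  10 ]
R4 <- R4 - (-4)*R1:  [  0   8  -4  20 ]
R3 <- R3 - (-2)*R2:  [ 0  0  4  2 ]
R4 <- R4 - (-4)*R2:  [ 0  0  4  4 ]
R4 <- R4 - (1)*R3:  [ 0  0  0  2 ]
Row echelon form:
[ -5   3  0   0 ]
[  0  -2  2  -4 ]
[  0   0  4   2 ]
[  0   0  0   2 ]

REF = [-5 3 0 0; 0 -2 2 -4; 0 0 4 2; 0 0 0 2]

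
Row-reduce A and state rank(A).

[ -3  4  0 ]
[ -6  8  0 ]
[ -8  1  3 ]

rank(A) = 2

Row reduction:
R2 <- R2 - (2)*R1:  [ 0  0  0 ]
R3 <- R3 - (8/3)*R1:  [     0  -29/3      3 ]
R2 <-> R3   (pivot in column 2 was zero)
[ -3      4  0 ]
[  0  -29/3  3 ]
[  0      0  0 ]
Row echelon form:
[ -3      4  0 ]
[  0  -29/3  3 ]
[  0      0  0 ]
Nonzero rows / pivot columns: 2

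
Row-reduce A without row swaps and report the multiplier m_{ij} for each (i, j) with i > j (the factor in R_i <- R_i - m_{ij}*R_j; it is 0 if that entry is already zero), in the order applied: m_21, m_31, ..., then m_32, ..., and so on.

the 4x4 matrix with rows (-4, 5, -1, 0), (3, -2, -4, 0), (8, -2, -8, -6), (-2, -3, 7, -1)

Forward elimination:
R2 <- R2 - (-3/4)*R1:  [     0    7/4  -19/4      0 ]
R3 <- R3 - (-2)*R1:  [   0    8  -10   -6 ]
R4 <- R4 - (1/2)*R1:  [     0  -11/2   15/2     -1 ]
R3 <- R3 - (32/7)*R2:  [    0     0  82/7    -6 ]
R4 <- R4 - (-22/7)*R2:  [     0      0  -52/7     -1 ]
R4 <- R4 - (-26/41)*R3:  [       0        0        0  -197/41 ]
Multipliers (in order of application): m_{21} = -3/4, m_{31} = -2, m_{41} = 1/2, m_{32} = 32/7, m_{42} = -22/7, m_{43} = -26/41

multipliers: -3/4, -2, 1/2, 32/7, -22/7, -26/41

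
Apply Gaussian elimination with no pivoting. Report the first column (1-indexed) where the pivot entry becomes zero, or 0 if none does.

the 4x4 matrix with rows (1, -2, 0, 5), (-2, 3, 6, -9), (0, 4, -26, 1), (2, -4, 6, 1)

first zero-pivot column = 0

Naive forward elimination:
R2 <- R2 - (-2)*R1:  [  0  -1   6   1 ]
R4 <- R4 - (2)*R1:  [  0   0   6  -9 ]
R3 <- R3 - (-4)*R2:  [  0   0  -2   5 ]
R4 <- R4 - (-3)*R3:  [ 0  0  0  6 ]
All pivots nonzero; naive elimination completes without hitting a zero pivot.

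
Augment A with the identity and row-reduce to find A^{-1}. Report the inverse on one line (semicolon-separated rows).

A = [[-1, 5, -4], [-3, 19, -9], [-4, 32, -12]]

Gauss-Jordan on [A | I]:
R1 <- (1/-1)*R1:  [  1  -5   4  |  -1   0   0 ]
R2 <- R2 - (-3)*R1:  [  0   4   3  |  -3   1   0 ]
R3 <- R3 - (-4)*R1:  [  0  12   4  |  -4   0   1 ]
R2 <- (1/4)*R2:  [    0     1   3/4  |  -3/4   1/4     0 ]
R1 <- R1 - (-5)*R2:  [     1      0   31/4  |  -19/4    5/4      0 ]
R3 <- R3 - (12)*R2:  [  0   0  -5  |   5  -3   1 ]
R3 <- (1/-5)*R3:  [    0     0     1  |    -1   3/5  -1/5 ]
R1 <- R1 - (31/4)*R3:  [     1      0      0  |      3  -17/5  31/20 ]
R2 <- R2 - (3/4)*R3:  [    0     1     0  |     0  -1/5  3/20 ]
Right block of [I | A^{-1}] is the inverse:
[  3  -17/5  31/20 ]
[  0   -1/5   3/20 ]
[ -1    3/5   -1/5 ]

inverse = [3 -17/5 31/20; 0 -1/5 3/20; -1 3/5 -1/5]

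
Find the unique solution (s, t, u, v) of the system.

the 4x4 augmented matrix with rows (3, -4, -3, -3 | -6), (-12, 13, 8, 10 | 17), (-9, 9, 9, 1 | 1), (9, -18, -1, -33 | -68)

(2, 3, -1, 1)

Forward elimination on [A|b]:
R2 <- R2 - (-4)*R1:  [  0  -3  -4  -2  -7 ]
R3 <- R3 - (-3)*R1:  [   0   -3    0   -8  -17 ]
R4 <- R4 - (3)*R1:  [   0   -6    8  -24  -50 ]
R3 <- R3 - (1)*R2:  [   0    0    4   -6  -10 ]
R4 <- R4 - (2)*R2:  [   0    0   16  -20  -36 ]
R4 <- R4 - (4)*R3:  [ 0  0  0  4  4 ]
Row echelon form:
[ 3  -4  -3  -3  |   -6 ]
[ 0  -3  -4  -2  |   -7 ]
[ 0   0   4  -6  |  -10 ]
[ 0   0   0   4  |    4 ]
Back-substitution:
v = (4) / 4 = 1
u = (-10 - (-6)*(1)) / 4 = -1
t = (-7 - (-4)*(-1) - (-2)*(1)) / -3 = 3
s = (-6 - (-4)*(3) - (-3)*(-1) - (-3)*(1)) / 3 = 2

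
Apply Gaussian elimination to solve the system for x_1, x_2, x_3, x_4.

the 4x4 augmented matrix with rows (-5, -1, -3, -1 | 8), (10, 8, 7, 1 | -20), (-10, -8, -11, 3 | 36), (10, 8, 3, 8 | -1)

Forward elimination on [A|b]:
R2 <- R2 - (-2)*R1:  [  0   6   1  -1  -4 ]
R3 <- R3 - (2)*R1:  [  0  -6  -5   5  20 ]
R4 <- R4 - (-2)*R1:  [  0   6  -3   6  15 ]
R3 <- R3 - (-1)*R2:  [  0   0  -4   4  16 ]
R4 <- R4 - (1)*R2:  [  0   0  -4   7  19 ]
R4 <- R4 - (1)*R3:  [ 0  0  0  3  3 ]
Row echelon form:
[ -5  -1  -3  -1  |   8 ]
[  0   6   1  -1  |  -4 ]
[  0   0  -4   4  |  16 ]
[  0   0   0   3  |   3 ]
Back-substitution:
x_4 = (3) / 3 = 1
x_3 = (16 - (4)*(1)) / -4 = -3
x_2 = (-4 - (1)*(-3) - (-1)*(1)) / 6 = 0
x_1 = (8 - (-1)*(0) - (-3)*(-3) - (-1)*(1)) / -5 = 0

(0, 0, -3, 1)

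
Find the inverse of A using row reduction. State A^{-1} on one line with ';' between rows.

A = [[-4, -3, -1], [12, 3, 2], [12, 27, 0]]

inverse = [3/8 3/16 1/48; -1/6 -1/12 1/36; -2 -1/2 -1/6]

Gauss-Jordan on [A | I]:
R1 <- (1/-4)*R1:  [    1   3/4   1/4  |  -1/4     0     0 ]
R2 <- R2 - (12)*R1:  [  0  -6  -1  |   3   1   0 ]
R3 <- R3 - (12)*R1:  [  0  18  -3  |   3   0   1 ]
R2 <- (1/-6)*R2:  [    0     1   1/6  |  -1/2  -1/6     0 ]
R1 <- R1 - (3/4)*R2:  [   1    0  1/8  |  1/8  1/8    0 ]
R3 <- R3 - (18)*R2:  [  0   0  -6  |  12   3   1 ]
R3 <- (1/-6)*R3:  [    0     0     1  |    -2  -1/2  -1/6 ]
R1 <- R1 - (1/8)*R3:  [    1     0     0  |   3/8  3/16  1/48 ]
R2 <- R2 - (1/6)*R3:  [     0      1      0  |   -1/6  -1/12   1/36 ]
Right block of [I | A^{-1}] is the inverse:
[  3/8   3/16  1/48 ]
[ -1/6  -1/12  1/36 ]
[   -2   -1/2  -1/6 ]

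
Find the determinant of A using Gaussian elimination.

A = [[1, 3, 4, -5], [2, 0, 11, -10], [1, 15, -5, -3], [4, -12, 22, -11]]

Forward elimination:
R2 <- R2 - (2)*R1:  [  0  -6   3   0 ]
R3 <- R3 - (1)*R1:  [  0  12  -9   2 ]
R4 <- R4 - (4)*R1:  [   0  -24    6    9 ]
R3 <- R3 - (-2)*R2:  [  0   0  -3   2 ]
R4 <- R4 - (4)*R2:  [  0   0  -6   9 ]
R4 <- R4 - (2)*R3:  [ 0  0  0  5 ]
Upper-triangular form:
[ 1   3   4  -5 ]
[ 0  -6   3   0 ]
[ 0   0  -3   2 ]
[ 0   0   0   5 ]
det(A) = (-1)^0 * (1) * (-6) * (-3) * (5) = 90  (0 row swaps -> sign +1)

det(A) = 90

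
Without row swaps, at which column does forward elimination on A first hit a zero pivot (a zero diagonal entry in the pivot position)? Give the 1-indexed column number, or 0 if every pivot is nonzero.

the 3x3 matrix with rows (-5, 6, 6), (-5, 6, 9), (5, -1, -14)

first zero-pivot column = 2

Naive forward elimination:
R2 <- R2 - (1)*R1:  [ 0  0  3 ]
R3 <- R3 - (-1)*R1:  [  0   5  -8 ]
Matrix at this point:
[ -5  6   6 ]
[  0  0   3 ]
[  0  5  -8 ]
Pivot entry (2,2) is zero but row 3 has 5 in column 2 -> naive elimination stops; a row interchange (e.g. R2 <-> R3) would be required here.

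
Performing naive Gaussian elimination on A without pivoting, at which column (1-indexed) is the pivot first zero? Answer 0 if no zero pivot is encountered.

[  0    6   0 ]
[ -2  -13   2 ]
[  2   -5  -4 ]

first zero-pivot column = 1

Naive forward elimination:
Pivot entry (1,1) is zero but row 2 has -2 in column 1 -> naive elimination stops; a row interchange (e.g. R1 <-> R2) would be required here.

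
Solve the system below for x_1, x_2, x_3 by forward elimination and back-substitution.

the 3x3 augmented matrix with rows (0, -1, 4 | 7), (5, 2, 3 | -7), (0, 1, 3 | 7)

Forward elimination on [A|b]:
R1 <-> R2   (pivot in column 1 was zero)
[ 5   2  3  -7 ]
[ 0  -1  4   7 ]
[ 0   1  3   7 ]
R3 <- R3 - (-1)*R2:  [  0   0   7  14 ]
Row echelon form:
[ 5   2  3  |  -7 ]
[ 0  -1  4  |   7 ]
[ 0   0  7  |  14 ]
Back-substitution:
x_3 = (14) / 7 = 2
x_2 = (7 - (4)*(2)) / -1 = 1
x_1 = (-7 - (2)*(1) - (3)*(2)) / 5 = -3

(-3, 1, 2)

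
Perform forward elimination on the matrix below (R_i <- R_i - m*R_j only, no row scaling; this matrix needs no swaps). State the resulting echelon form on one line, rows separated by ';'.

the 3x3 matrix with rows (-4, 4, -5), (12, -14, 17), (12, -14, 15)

REF = [-4 4 -5; 0 -2 2; 0 0 -2]

Forward elimination:
R2 <- R2 - (-3)*R1:  [  0  -2   2 ]
R3 <- R3 - (-3)*R1:  [  0  -2   0 ]
R3 <- R3 - (1)*R2:  [  0   0  -2 ]
Row echelon form:
[ -4   4  -5 ]
[  0  -2   2 ]
[  0   0  -2 ]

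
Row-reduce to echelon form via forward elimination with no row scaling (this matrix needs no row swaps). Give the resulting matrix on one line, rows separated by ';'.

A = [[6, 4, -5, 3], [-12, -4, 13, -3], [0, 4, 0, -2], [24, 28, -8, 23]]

REF = [6 4 -5 3; 0 4 3 3; 0 0 -3 -5; 0 0 0 -3]

Forward elimination:
R2 <- R2 - (-2)*R1:  [ 0  4  3  3 ]
R4 <- R4 - (4)*R1:  [  0  12  12  11 ]
R3 <- R3 - (1)*R2:  [  0   0  -3  -5 ]
R4 <- R4 - (3)*R2:  [ 0  0  3  2 ]
R4 <- R4 - (-1)*R3:  [  0   0   0  -3 ]
Row echelon form:
[ 6  4  -5   3 ]
[ 0  4   3   3 ]
[ 0  0  -3  -5 ]
[ 0  0   0  -3 ]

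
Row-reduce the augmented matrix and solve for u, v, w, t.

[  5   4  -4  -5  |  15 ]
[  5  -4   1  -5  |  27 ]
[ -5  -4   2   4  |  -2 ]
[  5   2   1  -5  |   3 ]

Forward elimination on [A|b]:
R2 <- R2 - (1)*R1:  [  0  -8   5   0  12 ]
R3 <- R3 - (-1)*R1:  [  0   0  -2  -1  13 ]
R4 <- R4 - (1)*R1:  [   0   -2    5    0  -12 ]
R4 <- R4 - (1/4)*R2:  [    0     0  15/4     0   -15 ]
R4 <- R4 - (-15/8)*R3:  [     0      0      0  -15/8   75/8 ]
Row echelon form:
[ 5   4  -4     -5  |    15 ]
[ 0  -8   5      0  |    12 ]
[ 0   0  -2     -1  |    13 ]
[ 0   0   0  -15/8  |  75/8 ]
Back-substitution:
t = (75/8) / (-15/8) = -5
w = (13 - (-1)*(-5)) / -2 = -4
v = (12 - (5)*(-4)) / -8 = -4
u = (15 - (4)*(-4) - (-4)*(-4) - (-5)*(-5)) / 5 = -2

(-2, -4, -4, -5)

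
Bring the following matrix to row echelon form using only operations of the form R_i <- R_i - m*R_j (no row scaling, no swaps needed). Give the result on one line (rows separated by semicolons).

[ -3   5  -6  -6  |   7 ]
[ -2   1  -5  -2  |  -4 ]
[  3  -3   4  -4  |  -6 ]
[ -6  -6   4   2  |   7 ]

REF = [-3 5 -6 -6 7; 0 -7/3 -1 2 -26/3; 0 0 -20/7 -58/7 -45/7; 0 0 0 -66 1]

Forward elimination:
R2 <- R2 - (2/3)*R1:  [     0   -7/3     -1      2  -26/3 ]
R3 <- R3 - (-1)*R1:  [   0    2   -2  -10    1 ]
R4 <- R4 - (2)*R1:  [   0  -16   16   14   -7 ]
R3 <- R3 - (-6/7)*R2:  [     0      0  -20/7  -58/7  -45/7 ]
R4 <- R4 - (48/7)*R2:  [     0      0  160/7    2/7  367/7 ]
R4 <- R4 - (-8)*R3:  [   0    0    0  -66    1 ]
Row echelon form:
[ -3     5     -6     -6  |      7 ]
[  0  -7/3     -1      2  |  -26/3 ]
[  0     0  -20/7  -58/7  |  -45/7 ]
[  0     0      0    -66  |      1 ]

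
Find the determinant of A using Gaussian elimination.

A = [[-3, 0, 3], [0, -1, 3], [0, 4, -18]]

det(A) = -18

Forward elimination:
R3 <- R3 - (-4)*R2:  [  0   0  -6 ]
Upper-triangular form:
[ -3   0   3 ]
[  0  -1   3 ]
[  0   0  -6 ]
det(A) = (-1)^0 * (-3) * (-1) * (-6) = -18  (0 row swaps -> sign +1)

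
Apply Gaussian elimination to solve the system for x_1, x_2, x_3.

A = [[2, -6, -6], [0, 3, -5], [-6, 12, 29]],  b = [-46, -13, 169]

Forward elimination on [A|b]:
R3 <- R3 - (-3)*R1:  [  0  -6  11  31 ]
R3 <- R3 - (-2)*R2:  [ 0  0  1  5 ]
Row echelon form:
[ 2  -6  -6  |  -46 ]
[ 0   3  -5  |  -13 ]
[ 0   0   1  |    5 ]
Back-substitution:
x_3 = (5) / 1 = 5
x_2 = (-13 - (-5)*(5)) / 3 = 4
x_1 = (-46 - (-6)*(4) - (-6)*(5)) / 2 = 4

(4, 4, 5)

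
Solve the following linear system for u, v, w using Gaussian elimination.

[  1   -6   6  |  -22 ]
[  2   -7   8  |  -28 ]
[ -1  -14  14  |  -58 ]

(2, 0, -4)

Forward elimination on [A|b]:
R2 <- R2 - (2)*R1:  [  0   5  -4  16 ]
R3 <- R3 - (-1)*R1:  [   0  -20   20  -80 ]
R3 <- R3 - (-4)*R2:  [   0    0    4  -16 ]
Row echelon form:
[ 1  -6   6  |  -22 ]
[ 0   5  -4  |   16 ]
[ 0   0   4  |  -16 ]
Back-substitution:
w = (-16) / 4 = -4
v = (16 - (-4)*(-4)) / 5 = 0
u = (-22 - (-6)*(0) - (6)*(-4)) / 1 = 2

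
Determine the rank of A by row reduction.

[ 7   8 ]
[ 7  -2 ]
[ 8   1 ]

rank(A) = 2

Row reduction:
R2 <- R2 - (1)*R1:  [   0  -10 ]
R3 <- R3 - (8/7)*R1:  [     0  -57/7 ]
R3 <- R3 - (57/70)*R2:  [ 0  0 ]
Row echelon form:
[ 7    8 ]
[ 0  -10 ]
[ 0    0 ]
Nonzero rows / pivot columns: 2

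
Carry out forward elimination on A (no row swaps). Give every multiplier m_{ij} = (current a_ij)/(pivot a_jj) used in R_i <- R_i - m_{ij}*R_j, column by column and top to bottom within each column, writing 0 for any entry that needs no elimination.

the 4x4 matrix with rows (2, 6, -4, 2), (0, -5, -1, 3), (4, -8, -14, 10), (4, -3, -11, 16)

Forward elimination:
R2: entry in column 1 is already 0 -> m_{21} = 0 (no row operation needed)
R3 <- R3 - (2)*R1:  [   0  -20   -6    6 ]
R4 <- R4 - (2)*R1:  [   0  -15   -3   12 ]
R3 <- R3 - (4)*R2:  [  0   0  -2  -6 ]
R4 <- R4 - (3)*R2:  [ 0  0  0  3 ]
R4: entry in column 3 is already 0 -> m_{43} = 0 (no row operation needed)
Multipliers (in order of application): m_{21} = 0, m_{31} = 2, m_{41} = 2, m_{32} = 4, m_{42} = 3, m_{43} = 0

multipliers: 0, 2, 2, 4, 3, 0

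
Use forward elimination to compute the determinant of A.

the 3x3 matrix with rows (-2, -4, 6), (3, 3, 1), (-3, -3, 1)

det(A) = 12

Forward elimination:
R2 <- R2 - (-3/2)*R1:  [  0  -3  10 ]
R3 <- R3 - (3/2)*R1:  [  0   3  -8 ]
R3 <- R3 - (-1)*R2:  [ 0  0  2 ]
Upper-triangular form:
[ -2  -4   6 ]
[  0  -3  10 ]
[  0   0   2 ]
det(A) = (-1)^0 * (-2) * (-3) * (2) = 12  (0 row swaps -> sign +1)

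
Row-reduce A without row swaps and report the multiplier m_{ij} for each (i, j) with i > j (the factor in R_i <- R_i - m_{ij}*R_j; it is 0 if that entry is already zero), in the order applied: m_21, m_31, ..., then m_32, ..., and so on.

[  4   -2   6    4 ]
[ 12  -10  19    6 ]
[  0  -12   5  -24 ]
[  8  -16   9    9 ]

multipliers: 3, 0, 2, 3, 3, -3

Forward elimination:
R2 <- R2 - (3)*R1:  [  0  -4   1  -6 ]
R3: entry in column 1 is already 0 -> m_{31} = 0 (no row operation needed)
R4 <- R4 - (2)*R1:  [   0  -12   -3    1 ]
R3 <- R3 - (3)*R2:  [  0   0   2  -6 ]
R4 <- R4 - (3)*R2:  [  0   0  -6  19 ]
R4 <- R4 - (-3)*R3:  [ 0  0  0  1 ]
Multipliers (in order of application): m_{21} = 3, m_{31} = 0, m_{41} = 2, m_{32} = 3, m_{42} = 3, m_{43} = -3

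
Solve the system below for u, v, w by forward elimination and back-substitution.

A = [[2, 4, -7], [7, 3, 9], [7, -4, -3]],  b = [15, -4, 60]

Forward elimination on [A|b]:
R2 <- R2 - (7/2)*R1:  [      0     -11    67/2  -113/2 ]
R3 <- R3 - (7/2)*R1:  [    0   -18  43/2  15/2 ]
R3 <- R3 - (18/11)*R2:  [       0        0  -733/22  2199/22 ]
Row echelon form:
[ 2    4       -7  |       15 ]
[ 0  -11     67/2  |   -113/2 ]
[ 0    0  -733/22  |  2199/22 ]
Back-substitution:
w = (2199/22) / (-733/22) = -3
v = (-113/2 - (67/2)*(-3)) / -11 = -4
u = (15 - (4)*(-4) - (-7)*(-3)) / 2 = 5

(5, -4, -3)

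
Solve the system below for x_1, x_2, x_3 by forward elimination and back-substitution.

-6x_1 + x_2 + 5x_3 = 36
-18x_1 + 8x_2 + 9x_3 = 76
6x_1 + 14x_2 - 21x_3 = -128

Forward elimination on [A|b]:
R2 <- R2 - (3)*R1:  [   0    5   -6  -32 ]
R3 <- R3 - (-1)*R1:  [   0   15  -16  -92 ]
R3 <- R3 - (3)*R2:  [ 0  0  2  4 ]
Row echelon form:
[ -6  1   5  |   36 ]
[  0  5  -6  |  -32 ]
[  0  0   2  |    4 ]
Back-substitution:
x_3 = (4) / 2 = 2
x_2 = (-32 - (-6)*(2)) / 5 = -4
x_1 = (36 - (1)*(-4) - (5)*(2)) / -6 = -5

(-5, -4, 2)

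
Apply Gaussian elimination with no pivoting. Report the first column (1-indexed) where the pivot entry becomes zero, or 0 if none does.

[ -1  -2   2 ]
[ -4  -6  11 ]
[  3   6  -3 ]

Naive forward elimination:
R2 <- R2 - (4)*R1:  [ 0  2  3 ]
R3 <- R3 - (-3)*R1:  [ 0  0  3 ]
All pivots nonzero; naive elimination completes without hitting a zero pivot.

first zero-pivot column = 0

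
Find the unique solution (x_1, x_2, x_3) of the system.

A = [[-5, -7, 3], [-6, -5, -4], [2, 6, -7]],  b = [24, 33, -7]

(-4, -1, -1)

Forward elimination on [A|b]:
R2 <- R2 - (6/5)*R1:  [     0   17/5  -38/5   21/5 ]
R3 <- R3 - (-2/5)*R1:  [     0   16/5  -29/5   13/5 ]
R3 <- R3 - (16/17)*R2:  [      0       0   23/17  -23/17 ]
Row echelon form:
[ -5    -7      3  |      24 ]
[  0  17/5  -38/5  |    21/5 ]
[  0     0  23/17  |  -23/17 ]
Back-substitution:
x_3 = (-23/17) / (23/17) = -1
x_2 = (21/5 - (-38/5)*(-1)) / (17/5) = -1
x_1 = (24 - (-7)*(-1) - (3)*(-1)) / -5 = -4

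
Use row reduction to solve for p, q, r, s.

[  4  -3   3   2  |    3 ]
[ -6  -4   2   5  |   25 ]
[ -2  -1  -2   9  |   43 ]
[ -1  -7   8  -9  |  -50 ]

Forward elimination on [A|b]:
R2 <- R2 - (-3/2)*R1:  [     0  -17/2   13/2      8   59/2 ]
R3 <- R3 - (-1/2)*R1:  [    0  -5/2  -1/2    10  89/2 ]
R4 <- R4 - (-1/4)*R1:  [      0   -31/4    35/4   -17/2  -197/4 ]
R3 <- R3 - (5/17)*R2:  [      0       0  -41/17  130/17  609/17 ]
R4 <- R4 - (31/34)*R2:  [        0         0     48/17   -537/34  -2589/34 ]
R4 <- R4 - (-48/41)*R3:  [        0         0         0   -561/82  -2805/82 ]
Row echelon form:
[ 4     -3       3        2  |         3 ]
[ 0  -17/2    13/2        8  |      59/2 ]
[ 0      0  -41/17   130/17  |    609/17 ]
[ 0      0       0  -561/82  |  -2805/82 ]
Back-substitution:
s = (-2805/82) / (-561/82) = 5
r = (609/17 - (130/17)*(5)) / (-41/17) = 1
q = (59/2 - (13/2)*(1) - (8)*(5)) / (-17/2) = 2
p = (3 - (-3)*(2) - (3)*(1) - (2)*(5)) / 4 = -1

(-1, 2, 1, 5)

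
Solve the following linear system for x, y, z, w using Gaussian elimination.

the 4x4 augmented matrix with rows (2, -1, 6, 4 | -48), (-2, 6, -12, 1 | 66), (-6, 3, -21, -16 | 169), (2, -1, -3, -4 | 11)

Forward elimination on [A|b]:
R2 <- R2 - (-1)*R1:  [  0   5  -6   5  18 ]
R3 <- R3 - (-3)*R1:  [  0   0  -3  -4  25 ]
R4 <- R4 - (1)*R1:  [  0   0  -9  -8  59 ]
R4 <- R4 - (3)*R3:  [   0    0    0    4  -16 ]
Row echelon form:
[ 2  -1   6   4  |  -48 ]
[ 0   5  -6   5  |   18 ]
[ 0   0  -3  -4  |   25 ]
[ 0   0   0   4  |  -16 ]
Back-substitution:
w = (-16) / 4 = -4
z = (25 - (-4)*(-4)) / -3 = -3
y = (18 - (-6)*(-3) - (5)*(-4)) / 5 = 4
x = (-48 - (-1)*(4) - (6)*(-3) - (4)*(-4)) / 2 = -5

(-5, 4, -3, -4)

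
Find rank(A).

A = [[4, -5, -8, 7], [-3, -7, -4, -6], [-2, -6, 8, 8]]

rank(A) = 3

Row reduction:
R2 <- R2 - (-3/4)*R1:  [     0  -43/4    -10   -3/4 ]
R3 <- R3 - (-1/2)*R1:  [     0  -17/2      4   23/2 ]
R3 <- R3 - (34/43)*R2:  [      0       0  512/43  520/43 ]
Row echelon form:
[ 4     -5      -8       7 ]
[ 0  -43/4     -10    -3/4 ]
[ 0      0  512/43  520/43 ]
Nonzero rows / pivot columns: 3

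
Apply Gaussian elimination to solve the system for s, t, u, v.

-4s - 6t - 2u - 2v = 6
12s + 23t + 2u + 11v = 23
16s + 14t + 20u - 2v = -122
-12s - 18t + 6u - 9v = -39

Forward elimination on [A|b]:
R2 <- R2 - (-3)*R1:  [  0   5  -4   5  41 ]
R3 <- R3 - (-4)*R1:  [   0  -10   12  -10  -98 ]
R4 <- R4 - (3)*R1:  [   0    0   12   -3  -57 ]
R3 <- R3 - (-2)*R2:  [   0    0    4    0  -16 ]
R4 <- R4 - (3)*R3:  [  0   0   0  -3  -9 ]
Row echelon form:
[ -4  -6  -2  -2  |    6 ]
[  0   5  -4   5  |   41 ]
[  0   0   4   0  |  -16 ]
[  0   0   0  -3  |   -9 ]
Back-substitution:
v = (-9) / -3 = 3
u = (-16) / 4 = -4
t = (41 - (-4)*(-4) - (5)*(3)) / 5 = 2
s = (6 - (-6)*(2) - (-2)*(-4) - (-2)*(3)) / -4 = -4

(-4, 2, -4, 3)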